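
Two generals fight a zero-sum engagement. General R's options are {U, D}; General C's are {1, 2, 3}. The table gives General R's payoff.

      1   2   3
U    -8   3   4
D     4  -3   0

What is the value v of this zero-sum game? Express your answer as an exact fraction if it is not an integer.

Row minima: U → -8, D → -3; maximin = -3.
Column maxima: 1 → 4, 2 → 3, 3 → 4; minimax = 3.
-3 ≠ 3, so there is no saddle point; optimal play is mixed.
3 is strictly dominated by 2 (it gives General R strictly more in every row), so General C never plays it.
On the remaining 2×2 (U, D vs 1, 2):
Let General R play U with probability p. Expected payoff against 1: (-8)p + 4(1−p) = −12p + 4; against 2: 3p + (-3)(1−p) = 6p − 3.
Setting these equal: −12p + 4 = 6p − 3 ⇒ −18p = -7 ⇒ p = 7/18, and the value is (-12)·(7/18) + 4 = -2/3.
For General C: with q = P(1), equating U's and D's payoffs gives −11q + 3 = 7q − 3 ⇒ q = 1/3.

-2/3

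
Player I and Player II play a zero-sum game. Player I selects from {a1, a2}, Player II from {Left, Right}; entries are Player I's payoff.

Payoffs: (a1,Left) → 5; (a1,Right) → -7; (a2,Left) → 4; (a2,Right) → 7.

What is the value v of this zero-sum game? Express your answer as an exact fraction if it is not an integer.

Row minima: a1 → -7, a2 → 4; maximin = 4.
Column maxima: Left → 5, Right → 7; minimax = 5.
4 ≠ 5, so there is no saddle point; optimal play is mixed.
Let Player I play a1 with probability p. Expected payoff against Left: 5p + 4(1−p) = p + 4; against Right: (-7)p + 7(1−p) = −14p + 7.
Setting these equal: p + 4 = −14p + 7 ⇒ 15p = 3 ⇒ p = 1/5, and the value is (1)·(1/5) + 4 = 21/5.
For Player II: with q = P(Left), equating a1's and a2's payoffs gives 12q − 7 = −3q + 7 ⇒ q = 14/15.

21/5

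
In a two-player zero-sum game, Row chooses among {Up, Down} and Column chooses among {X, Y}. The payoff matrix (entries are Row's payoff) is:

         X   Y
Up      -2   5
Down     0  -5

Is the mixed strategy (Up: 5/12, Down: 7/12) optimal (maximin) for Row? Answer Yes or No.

Yes

Against X this mix gives (5/12)·(-2) + (7/12)·0 = -5/6.
Against Y this mix gives (5/12)·5 + (7/12)·(-5) = -5/6.
All of Column's active replies (X, Y) yield -5/6, and no column does worse for Row. The mix makes Column indifferent and guarantees -5/6, so it is optimal.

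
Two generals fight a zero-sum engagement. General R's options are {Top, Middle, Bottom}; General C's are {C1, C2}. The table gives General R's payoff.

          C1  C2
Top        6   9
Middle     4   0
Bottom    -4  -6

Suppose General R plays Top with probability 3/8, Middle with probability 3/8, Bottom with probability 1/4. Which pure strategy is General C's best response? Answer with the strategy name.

C2

If General C plays C1, General R's expected payoff is (3/8)·6 + (3/8)·4 + (1/4)·(-4) = 11/4.
If General C plays C2, General R's expected payoff is (3/8)·9 + (3/8)·0 + (1/4)·(-6) = 15/8.
General C minimizes General R's payoff; the smallest is 15/8, so the best response is C2.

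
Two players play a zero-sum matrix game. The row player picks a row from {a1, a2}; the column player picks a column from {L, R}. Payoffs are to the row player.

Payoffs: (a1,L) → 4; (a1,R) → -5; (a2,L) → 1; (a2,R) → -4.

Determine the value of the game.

Row minima: a1 → -5, a2 → -4; maximin = -4.
Column maxima: L → 4, R → -4; minimax = -4.
Since maximin = minimax = -4, there is a saddle point and the value is -4.

-4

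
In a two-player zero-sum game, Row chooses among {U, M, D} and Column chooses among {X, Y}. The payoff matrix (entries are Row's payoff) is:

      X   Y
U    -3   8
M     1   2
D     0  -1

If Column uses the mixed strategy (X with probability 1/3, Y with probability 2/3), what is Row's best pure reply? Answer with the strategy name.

U

Expected payoff of U: (1/3)·(-3) + (2/3)·8 = 13/3.
Expected payoff of M: (1/3)·1 + (2/3)·2 = 5/3.
Expected payoff of D: (1/3)·0 + (2/3)·(-1) = -2/3.
The largest is 13/3, so Row's best response is U.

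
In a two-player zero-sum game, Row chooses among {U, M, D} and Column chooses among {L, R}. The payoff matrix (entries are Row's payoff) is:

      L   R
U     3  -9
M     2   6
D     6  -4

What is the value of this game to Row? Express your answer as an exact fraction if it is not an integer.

Row minima: U → -9, M → 2, D → -4; maximin = 2.
Column maxima: L → 6, R → 6; minimax = 6.
2 ≠ 6, so there is no saddle point; optimal play is mixed.
U is strictly dominated by D, so Row never plays it.
On the remaining 2×2 (M, D vs L, R):
Let Row play M with probability p. Expected payoff against L: 2p + 6(1−p) = −4p + 6; against R: 6p + (-4)(1−p) = 10p − 4.
Setting these equal: −4p + 6 = 10p − 4 ⇒ −14p = -10 ⇒ p = 5/7, and the value is (-4)·(5/7) + 6 = 22/7.
For Column: with q = P(L), equating M's and D's payoffs gives −4q + 6 = 10q − 4 ⇒ q = 5/7.

22/7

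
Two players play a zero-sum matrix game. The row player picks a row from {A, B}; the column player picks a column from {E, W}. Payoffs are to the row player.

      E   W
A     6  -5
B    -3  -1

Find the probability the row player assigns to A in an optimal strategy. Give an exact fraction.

Row minima: A → -5, B → -3; maximin = -3.
Column maxima: E → 6, W → -1; minimax = -1.
-3 ≠ -1, so there is no saddle point; optimal play is mixed.
Let the row player play A with probability p. Expected payoff against E: 6p + (-3)(1−p) = 9p − 3; against W: (-5)p + (-1)(1−p) = −4p − 1.
Setting these equal: 9p − 3 = −4p − 1 ⇒ 13p = 2 ⇒ p = 2/13, and the value is (9)·(2/13) − 3 = -21/13.
For the column player: with q = P(E), equating A's and B's payoffs gives 11q − 5 = −2q − 1 ⇒ q = 4/13.

2/13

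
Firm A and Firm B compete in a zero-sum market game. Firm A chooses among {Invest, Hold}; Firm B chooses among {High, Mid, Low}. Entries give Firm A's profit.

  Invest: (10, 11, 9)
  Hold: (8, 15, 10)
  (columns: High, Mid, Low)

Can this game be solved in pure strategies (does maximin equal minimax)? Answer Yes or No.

No

Row minima: Invest → 9, Hold → 8; maximin = 9.
Column maxima: High → 10, Mid → 15, Low → 10; minimax = 10.
9 ≠ 10, so no pure-strategy equilibrium exists.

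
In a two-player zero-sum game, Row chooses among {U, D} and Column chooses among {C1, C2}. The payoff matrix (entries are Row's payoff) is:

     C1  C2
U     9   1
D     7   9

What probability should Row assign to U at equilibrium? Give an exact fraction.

Row minima: U → 1, D → 7; maximin = 7.
Column maxima: C1 → 9, C2 → 9; minimax = 9.
7 ≠ 9, so there is no saddle point; optimal play is mixed.
Let Row play U with probability p. Expected payoff against C1: 9p + 7(1−p) = 2p + 7; against C2: 1p + 9(1−p) = −8p + 9.
Setting these equal: 2p + 7 = −8p + 9 ⇒ 10p = 2 ⇒ p = 1/5, and the value is (2)·(1/5) + 7 = 37/5.
For Column: with q = P(C1), equating U's and D's payoffs gives 8q + 1 = −2q + 9 ⇒ q = 4/5.

1/5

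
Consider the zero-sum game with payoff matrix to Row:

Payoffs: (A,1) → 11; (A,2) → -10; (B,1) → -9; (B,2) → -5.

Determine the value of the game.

Row minima: A → -10, B → -9; maximin = -9.
Column maxima: 1 → 11, 2 → -5; minimax = -5.
-9 ≠ -5, so there is no saddle point; optimal play is mixed.
Let Row play A with probability p. Expected payoff against 1: 11p + (-9)(1−p) = 20p − 9; against 2: (-10)p + (-5)(1−p) = −5p − 5.
Setting these equal: 20p − 9 = −5p − 5 ⇒ 25p = 4 ⇒ p = 4/25, and the value is (20)·(4/25) − 9 = -29/5.
For Column: with q = P(1), equating A's and B's payoffs gives 21q − 10 = −4q − 5 ⇒ q = 1/5.

-29/5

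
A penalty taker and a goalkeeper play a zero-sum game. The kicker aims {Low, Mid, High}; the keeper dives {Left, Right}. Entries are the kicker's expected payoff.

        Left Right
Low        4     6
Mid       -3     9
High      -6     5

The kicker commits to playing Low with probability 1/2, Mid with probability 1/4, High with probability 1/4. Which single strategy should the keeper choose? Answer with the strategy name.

Left

If the keeper plays Left, the kicker's expected payoff is (1/2)·4 + (1/4)·(-3) + (1/4)·(-6) = -1/4.
If the keeper plays Right, the kicker's expected payoff is (1/2)·6 + (1/4)·9 + (1/4)·5 = 13/2.
The keeper minimizes the kicker's payoff; the smallest is -1/4, so the best response is Left.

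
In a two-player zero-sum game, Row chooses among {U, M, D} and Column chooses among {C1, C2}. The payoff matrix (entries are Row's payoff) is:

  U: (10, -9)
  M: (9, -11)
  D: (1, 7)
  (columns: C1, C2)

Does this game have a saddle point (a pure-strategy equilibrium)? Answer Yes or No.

No

Row minima: U → -9, M → -11, D → 1; maximin = 1.
Column maxima: C1 → 10, C2 → 7; minimax = 7.
1 ≠ 7, so no pure-strategy equilibrium exists.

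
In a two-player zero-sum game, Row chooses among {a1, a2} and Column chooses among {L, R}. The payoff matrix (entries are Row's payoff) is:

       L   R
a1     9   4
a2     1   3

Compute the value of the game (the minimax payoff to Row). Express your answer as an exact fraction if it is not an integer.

Row minima: a1 → 4, a2 → 1; maximin = 4.
Column maxima: L → 9, R → 4; minimax = 4.
Since maximin = minimax = 4, there is a saddle point and the value is 4.

4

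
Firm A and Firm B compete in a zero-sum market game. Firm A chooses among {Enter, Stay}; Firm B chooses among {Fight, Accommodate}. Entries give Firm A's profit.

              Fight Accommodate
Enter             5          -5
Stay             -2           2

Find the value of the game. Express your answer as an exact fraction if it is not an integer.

0

Row minima: Enter → -5, Stay → -2; maximin = -2.
Column maxima: Fight → 5, Accommodate → 2; minimax = 2.
-2 ≠ 2, so there is no saddle point; optimal play is mixed.
Let Firm A play Enter with probability p. Expected payoff against Fight: 5p + (-2)(1−p) = 7p − 2; against Accommodate: (-5)p + 2(1−p) = −7p + 2.
Setting these equal: 7p − 2 = −7p + 2 ⇒ 14p = 4 ⇒ p = 2/7, and the value is (7)·(2/7) − 2 = 0.
For Firm B: with q = P(Fight), equating Enter's and Stay's payoffs gives 10q − 5 = −4q + 2 ⇒ q = 1/2.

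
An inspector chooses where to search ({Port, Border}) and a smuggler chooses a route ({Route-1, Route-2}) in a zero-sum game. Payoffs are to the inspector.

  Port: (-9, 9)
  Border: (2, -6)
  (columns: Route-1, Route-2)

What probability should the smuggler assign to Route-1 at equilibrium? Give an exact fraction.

15/26

Row minima: Port → -9, Border → -6; maximin = -6.
Column maxima: Route-1 → 2, Route-2 → 9; minimax = 2.
-6 ≠ 2, so there is no saddle point; optimal play is mixed.
Let the inspector play Port with probability p. Expected payoff against Route-1: (-9)p + 2(1−p) = −11p + 2; against Route-2: 9p + (-6)(1−p) = 15p − 6.
Setting these equal: −11p + 2 = 15p − 6 ⇒ −26p = -8 ⇒ p = 4/13, and the value is (-11)·(4/13) + 2 = -18/13.
For the smuggler: with q = P(Route-1), equating Port's and Border's payoffs gives −18q + 9 = 8q − 6 ⇒ q = 15/26.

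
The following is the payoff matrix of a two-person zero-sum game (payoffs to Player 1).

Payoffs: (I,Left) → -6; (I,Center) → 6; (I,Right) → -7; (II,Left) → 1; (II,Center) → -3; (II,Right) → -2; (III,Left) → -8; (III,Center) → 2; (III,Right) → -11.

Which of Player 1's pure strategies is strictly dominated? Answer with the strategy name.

I gives a strictly higher payoff than III against every column: -6 > -8, 6 > 2, -7 > -11.
So III is strictly dominated and Player 1 never plays it.

III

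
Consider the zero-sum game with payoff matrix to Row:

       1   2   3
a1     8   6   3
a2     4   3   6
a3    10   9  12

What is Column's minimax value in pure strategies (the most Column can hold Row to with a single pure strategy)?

Column maxima: 1 → 10, 2 → 9, 3 → 12.
The smallest of these is 9.

9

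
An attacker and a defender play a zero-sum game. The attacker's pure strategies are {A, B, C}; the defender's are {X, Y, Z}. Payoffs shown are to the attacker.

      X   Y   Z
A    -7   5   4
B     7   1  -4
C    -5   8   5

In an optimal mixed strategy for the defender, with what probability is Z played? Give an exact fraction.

4/7

Row minima: A → -7, B → -4, C → -5; maximin = -4.
Column maxima: X → 7, Y → 8, Z → 5; minimax = 5.
-4 ≠ 5, so there is no saddle point; optimal play is mixed.
A is strictly dominated by C, so the attacker never plays it.
Y is strictly dominated by Z (it gives the attacker strictly more in every row), so the defender never plays it.
On the remaining 2×2 (B, C vs X, Z):
Let the attacker play B with probability p. Expected payoff against X: 7p + (-5)(1−p) = 12p − 5; against Z: (-4)p + 5(1−p) = −9p + 5.
Setting these equal: 12p − 5 = −9p + 5 ⇒ 21p = 10 ⇒ p = 10/21, and the value is (12)·(10/21) − 5 = 5/7.
For the defender: with q = P(X), equating B's and C's payoffs gives 11q − 4 = −10q + 5 ⇒ q = 3/7.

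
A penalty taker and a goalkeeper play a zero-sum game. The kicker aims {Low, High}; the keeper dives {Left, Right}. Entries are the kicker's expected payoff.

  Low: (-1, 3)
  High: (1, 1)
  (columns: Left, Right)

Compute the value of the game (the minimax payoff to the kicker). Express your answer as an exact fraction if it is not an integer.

Row minima: Low → -1, High → 1; maximin = 1.
Column maxima: Left → 1, Right → 3; minimax = 1.
Since maximin = minimax = 1, there is a saddle point and the value is 1.

1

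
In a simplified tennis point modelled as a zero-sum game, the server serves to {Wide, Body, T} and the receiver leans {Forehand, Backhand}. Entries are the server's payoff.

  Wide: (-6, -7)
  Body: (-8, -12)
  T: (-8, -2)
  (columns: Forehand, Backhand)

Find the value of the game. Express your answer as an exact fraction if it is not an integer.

-44/7

Row minima: Wide → -7, Body → -12, T → -8; maximin = -7.
Column maxima: Forehand → -6, Backhand → -2; minimax = -6.
-7 ≠ -6, so there is no saddle point; optimal play is mixed.
Body is strictly dominated by Wide, so the server never plays it.
On the remaining 2×2 (Wide, T vs Forehand, Backhand):
Let the server play Wide with probability p. Expected payoff against Forehand: (-6)p + (-8)(1−p) = 2p − 8; against Backhand: (-7)p + (-2)(1−p) = −5p − 2.
Setting these equal: 2p − 8 = −5p − 2 ⇒ 7p = 6 ⇒ p = 6/7, and the value is (2)·(6/7) − 8 = -44/7.
For the receiver: with q = P(Forehand), equating Wide's and T's payoffs gives q − 7 = −6q − 2 ⇒ q = 5/7.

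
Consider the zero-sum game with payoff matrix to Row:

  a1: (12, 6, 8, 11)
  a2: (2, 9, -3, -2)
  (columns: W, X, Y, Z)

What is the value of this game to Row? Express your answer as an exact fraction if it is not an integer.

45/7

Row minima: a1 → 6, a2 → -3; maximin = 6.
Column maxima: W → 12, X → 9, Y → 8, Z → 11; minimax = 8.
6 ≠ 8, so there is no saddle point; optimal play is mixed.
W is strictly dominated by Y (it gives Row strictly more in every row), so Column never plays it.
Z is strictly dominated by Y (it gives Row strictly more in every row), so Column never plays it.
On the remaining 2×2 (a1, a2 vs X, Y):
Let Row play a1 with probability p. Expected payoff against X: 6p + 9(1−p) = −3p + 9; against Y: 8p + (-3)(1−p) = 11p − 3.
Setting these equal: −3p + 9 = 11p − 3 ⇒ −14p = -12 ⇒ p = 6/7, and the value is (-3)·(6/7) + 9 = 45/7.
For Column: with q = P(X), equating a1's and a2's payoffs gives −2q + 8 = 12q − 3 ⇒ q = 11/14.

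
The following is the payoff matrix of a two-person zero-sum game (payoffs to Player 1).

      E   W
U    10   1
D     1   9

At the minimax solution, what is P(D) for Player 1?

Row minima: U → 1, D → 1; maximin = 1.
Column maxima: E → 10, W → 9; minimax = 9.
1 ≠ 9, so there is no saddle point; optimal play is mixed.
Let Player 1 play U with probability p. Expected payoff against E: 10p + 1(1−p) = 9p + 1; against W: 1p + 9(1−p) = −8p + 9.
Setting these equal: 9p + 1 = −8p + 9 ⇒ 17p = 8 ⇒ p = 8/17, and the value is (9)·(8/17) + 1 = 89/17.
For Player 2: with q = P(E), equating U's and D's payoffs gives 9q + 1 = −8q + 9 ⇒ q = 8/17.

9/17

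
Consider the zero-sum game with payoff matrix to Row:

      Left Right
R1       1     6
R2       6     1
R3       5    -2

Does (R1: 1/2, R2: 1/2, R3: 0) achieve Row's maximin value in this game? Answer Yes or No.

Yes

Against Left this mix gives (1/2)·1 + (1/2)·6 = 7/2.
Against Right this mix gives (1/2)·6 + (1/2)·1 = 7/2.
All of Column's active replies (Left, Right) yield 7/2, and no column does worse for Row. The mix makes Column indifferent and guarantees 7/2, so it is optimal.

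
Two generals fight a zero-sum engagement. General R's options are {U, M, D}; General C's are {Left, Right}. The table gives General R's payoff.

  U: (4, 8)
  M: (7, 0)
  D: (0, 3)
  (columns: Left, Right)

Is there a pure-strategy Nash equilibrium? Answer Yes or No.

No

Row minima: U → 4, M → 0, D → 0; maximin = 4.
Column maxima: Left → 7, Right → 8; minimax = 7.
4 ≠ 7, so no pure-strategy equilibrium exists.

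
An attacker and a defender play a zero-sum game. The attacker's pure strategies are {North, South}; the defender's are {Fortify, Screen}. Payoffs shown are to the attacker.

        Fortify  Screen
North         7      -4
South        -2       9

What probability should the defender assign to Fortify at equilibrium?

13/22

Row minima: North → -4, South → -2; maximin = -2.
Column maxima: Fortify → 7, Screen → 9; minimax = 7.
-2 ≠ 7, so there is no saddle point; optimal play is mixed.
Let the attacker play North with probability p. Expected payoff against Fortify: 7p + (-2)(1−p) = 9p − 2; against Screen: (-4)p + 9(1−p) = −13p + 9.
Setting these equal: 9p − 2 = −13p + 9 ⇒ 22p = 11 ⇒ p = 1/2, and the value is (9)·(1/2) − 2 = 5/2.
For the defender: with q = P(Fortify), equating North's and South's payoffs gives 11q − 4 = −11q + 9 ⇒ q = 13/22.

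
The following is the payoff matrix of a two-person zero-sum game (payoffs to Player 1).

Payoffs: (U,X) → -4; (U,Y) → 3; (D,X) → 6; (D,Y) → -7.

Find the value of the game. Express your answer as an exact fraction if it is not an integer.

-1/2

Row minima: U → -4, D → -7; maximin = -4.
Column maxima: X → 6, Y → 3; minimax = 3.
-4 ≠ 3, so there is no saddle point; optimal play is mixed.
Let Player 1 play U with probability p. Expected payoff against X: (-4)p + 6(1−p) = −10p + 6; against Y: 3p + (-7)(1−p) = 10p − 7.
Setting these equal: −10p + 6 = 10p − 7 ⇒ −20p = -13 ⇒ p = 13/20, and the value is (-10)·(13/20) + 6 = -1/2.
For Player 2: with q = P(X), equating U's and D's payoffs gives −7q + 3 = 13q − 7 ⇒ q = 1/2.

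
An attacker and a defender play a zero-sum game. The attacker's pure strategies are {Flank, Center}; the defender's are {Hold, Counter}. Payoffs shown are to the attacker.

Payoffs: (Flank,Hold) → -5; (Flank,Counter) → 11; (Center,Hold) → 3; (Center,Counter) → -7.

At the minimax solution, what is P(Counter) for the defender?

Row minima: Flank → -5, Center → -7; maximin = -5.
Column maxima: Hold → 3, Counter → 11; minimax = 3.
-5 ≠ 3, so there is no saddle point; optimal play is mixed.
Let the attacker play Flank with probability p. Expected payoff against Hold: (-5)p + 3(1−p) = −8p + 3; against Counter: 11p + (-7)(1−p) = 18p − 7.
Setting these equal: −8p + 3 = 18p − 7 ⇒ −26p = -10 ⇒ p = 5/13, and the value is (-8)·(5/13) + 3 = -1/13.
For the defender: with q = P(Hold), equating Flank's and Center's payoffs gives −16q + 11 = 10q − 7 ⇒ q = 9/13.

4/13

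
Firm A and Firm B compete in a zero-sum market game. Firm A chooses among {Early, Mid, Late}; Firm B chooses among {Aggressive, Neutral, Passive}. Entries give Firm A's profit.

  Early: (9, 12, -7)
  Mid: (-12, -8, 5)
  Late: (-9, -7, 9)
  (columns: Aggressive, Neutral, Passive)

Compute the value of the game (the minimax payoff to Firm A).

Row minima: Early → -7, Mid → -12, Late → -9; maximin = -7.
Column maxima: Aggressive → 9, Neutral → 12, Passive → 9; minimax = 9.
-7 ≠ 9, so there is no saddle point; optimal play is mixed.
Mid is strictly dominated by Late, so Firm A never plays it.
Neutral is strictly dominated by Aggressive (it gives Firm A strictly more in every row), so Firm B never plays it.
On the remaining 2×2 (Early, Late vs Aggressive, Passive):
Let Firm A play Early with probability p. Expected payoff against Aggressive: 9p + (-9)(1−p) = 18p − 9; against Passive: (-7)p + 9(1−p) = −16p + 9.
Setting these equal: 18p − 9 = −16p + 9 ⇒ 34p = 18 ⇒ p = 9/17, and the value is (18)·(9/17) − 9 = 9/17.
For Firm B: with q = P(Aggressive), equating Early's and Late's payoffs gives 16q − 7 = −18q + 9 ⇒ q = 8/17.

9/17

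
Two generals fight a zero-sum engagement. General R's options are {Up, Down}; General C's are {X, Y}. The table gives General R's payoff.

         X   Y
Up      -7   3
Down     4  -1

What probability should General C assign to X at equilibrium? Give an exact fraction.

4/15

Row minima: Up → -7, Down → -1; maximin = -1.
Column maxima: X → 4, Y → 3; minimax = 3.
-1 ≠ 3, so there is no saddle point; optimal play is mixed.
Let General R play Up with probability p. Expected payoff against X: (-7)p + 4(1−p) = −11p + 4; against Y: 3p + (-1)(1−p) = 4p − 1.
Setting these equal: −11p + 4 = 4p − 1 ⇒ −15p = -5 ⇒ p = 1/3, and the value is (-11)·(1/3) + 4 = 1/3.
For General C: with q = P(X), equating Up's and Down's payoffs gives −10q + 3 = 5q − 1 ⇒ q = 4/15.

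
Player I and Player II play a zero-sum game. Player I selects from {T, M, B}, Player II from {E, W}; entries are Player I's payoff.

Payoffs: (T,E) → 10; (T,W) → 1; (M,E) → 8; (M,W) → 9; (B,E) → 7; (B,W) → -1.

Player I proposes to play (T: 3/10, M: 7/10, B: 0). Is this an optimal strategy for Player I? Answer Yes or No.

Against E this mix gives (3/10)·10 + (7/10)·8 = 43/5.
Against W this mix gives (3/10)·1 + (7/10)·9 = 33/5.
Player II will play W, holding Player I to 33/5. Shifting weight toward the row that does better against W would raise this floor (the equalizing mix achieves 41/5 against both W and E), so the proposed strategy is not optimal.

No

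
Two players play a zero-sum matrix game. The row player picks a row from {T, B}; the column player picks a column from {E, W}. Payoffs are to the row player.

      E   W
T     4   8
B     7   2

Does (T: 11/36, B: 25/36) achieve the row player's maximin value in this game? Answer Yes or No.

No

Against E this mix gives (11/36)·4 + (25/36)·7 = 73/12.
Against W this mix gives (11/36)·8 + (25/36)·2 = 23/6.
The column player will play W, holding the row player to 23/6. Shifting weight toward the row that does better against W would raise this floor (the equalizing mix achieves 16/3 against both W and E), so the proposed strategy is not optimal.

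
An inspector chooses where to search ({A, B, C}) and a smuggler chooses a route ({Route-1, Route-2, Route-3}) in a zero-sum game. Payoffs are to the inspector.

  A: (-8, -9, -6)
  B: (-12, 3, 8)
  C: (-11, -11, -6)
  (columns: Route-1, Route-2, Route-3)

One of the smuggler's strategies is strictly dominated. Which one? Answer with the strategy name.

Route-3

Route-1 holds the inspector's payoff strictly below Route-3 in every row: -8 < -6, -12 < 8, -11 < -6.
So Route-3 is strictly dominated for the smuggler.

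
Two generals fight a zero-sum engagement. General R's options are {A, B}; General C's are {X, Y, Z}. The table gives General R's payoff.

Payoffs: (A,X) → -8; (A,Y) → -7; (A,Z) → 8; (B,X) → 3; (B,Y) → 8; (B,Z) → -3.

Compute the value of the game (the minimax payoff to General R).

0

Row minima: A → -8, B → -3; maximin = -3.
Column maxima: X → 3, Y → 8, Z → 8; minimax = 3.
-3 ≠ 3, so there is no saddle point; optimal play is mixed.
Y is strictly dominated by X (it gives General R strictly more in every row), so General C never plays it.
On the remaining 2×2 (A, B vs X, Z):
Let General R play A with probability p. Expected payoff against X: (-8)p + 3(1−p) = −11p + 3; against Z: 8p + (-3)(1−p) = 11p − 3.
Setting these equal: −11p + 3 = 11p − 3 ⇒ −22p = -6 ⇒ p = 3/11, and the value is (-11)·(3/11) + 3 = 0.
For General C: with q = P(X), equating A's and B's payoffs gives −16q + 8 = 6q − 3 ⇒ q = 1/2.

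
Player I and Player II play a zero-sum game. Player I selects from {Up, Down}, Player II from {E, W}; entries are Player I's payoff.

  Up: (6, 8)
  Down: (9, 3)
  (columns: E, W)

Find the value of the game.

Row minima: Up → 6, Down → 3; maximin = 6.
Column maxima: E → 9, W → 8; minimax = 8.
6 ≠ 8, so there is no saddle point; optimal play is mixed.
Let Player I play Up with probability p. Expected payoff against E: 6p + 9(1−p) = −3p + 9; against W: 8p + 3(1−p) = 5p + 3.
Setting these equal: −3p + 9 = 5p + 3 ⇒ −8p = -6 ⇒ p = 3/4, and the value is (-3)·(3/4) + 9 = 27/4.
For Player II: with q = P(E), equating Up's and Down's payoffs gives −2q + 8 = 6q + 3 ⇒ q = 5/8.

27/4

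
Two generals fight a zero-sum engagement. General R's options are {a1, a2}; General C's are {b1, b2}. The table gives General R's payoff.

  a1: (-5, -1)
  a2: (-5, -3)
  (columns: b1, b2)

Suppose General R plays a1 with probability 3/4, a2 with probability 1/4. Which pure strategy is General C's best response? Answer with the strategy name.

If General C plays b1, General R's expected payoff is (3/4)·(-5) + (1/4)·(-5) = -5.
If General C plays b2, General R's expected payoff is (3/4)·(-1) + (1/4)·(-3) = -3/2.
General C minimizes General R's payoff; the smallest is -5, so the best response is b1.

b1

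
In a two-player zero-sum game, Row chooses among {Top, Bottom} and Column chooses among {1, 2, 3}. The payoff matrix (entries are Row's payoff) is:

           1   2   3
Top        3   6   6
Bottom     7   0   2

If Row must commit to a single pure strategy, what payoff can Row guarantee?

3

Row minima: Top → 3, Bottom → 0.
The best of these is 3.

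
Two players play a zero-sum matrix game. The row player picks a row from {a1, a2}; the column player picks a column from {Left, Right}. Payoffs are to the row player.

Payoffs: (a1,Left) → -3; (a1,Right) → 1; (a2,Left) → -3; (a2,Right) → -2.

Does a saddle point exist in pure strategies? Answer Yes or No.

Yes

Row minima: a1 → -3, a2 → -3; maximin = -3.
Column maxima: Left → -3, Right → 1; minimax = -3.
maximin = minimax = -3, so a saddle point exists.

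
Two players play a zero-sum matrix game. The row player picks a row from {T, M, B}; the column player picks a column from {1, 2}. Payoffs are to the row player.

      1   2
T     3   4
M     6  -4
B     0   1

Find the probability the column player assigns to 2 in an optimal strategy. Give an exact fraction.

Row minima: T → 3, M → -4, B → 0; maximin = 3.
Column maxima: 1 → 6, 2 → 4; minimax = 4.
3 ≠ 4, so there is no saddle point; optimal play is mixed.
B is strictly dominated by T, so the row player never plays it.
On the remaining 2×2 (T, M vs 1, 2):
Let the row player play T with probability p. Expected payoff against 1: 3p + 6(1−p) = −3p + 6; against 2: 4p + (-4)(1−p) = 8p − 4.
Setting these equal: −3p + 6 = 8p − 4 ⇒ −11p = -10 ⇒ p = 10/11, and the value is (-3)·(10/11) + 6 = 36/11.
For the column player: with q = P(1), equating T's and M's payoffs gives −q + 4 = 10q − 4 ⇒ q = 8/11.

3/11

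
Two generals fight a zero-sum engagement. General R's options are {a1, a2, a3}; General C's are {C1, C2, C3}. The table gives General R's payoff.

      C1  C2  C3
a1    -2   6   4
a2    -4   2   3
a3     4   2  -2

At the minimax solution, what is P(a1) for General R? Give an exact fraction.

Row minima: a1 → -2, a2 → -4, a3 → -2; maximin = -2.
Column maxima: C1 → 4, C2 → 6, C3 → 4; minimax = 4.
-2 ≠ 4, so there is no saddle point; optimal play is mixed.
a2 is strictly dominated by a1, so General R never plays it.
With a2 eliminated, C2 is strictly dominated by C3 (it gives General R strictly more in every remaining row), so General C never plays it.
On the remaining 2×2 (a1, a3 vs C1, C3):
Let General R play a1 with probability p. Expected payoff against C1: (-2)p + 4(1−p) = −6p + 4; against C3: 4p + (-2)(1−p) = 6p − 2.
Setting these equal: −6p + 4 = 6p − 2 ⇒ −12p = -6 ⇒ p = 1/2, and the value is (-6)·(1/2) + 4 = 1.
For General C: with q = P(C1), equating a1's and a3's payoffs gives −6q + 4 = 6q − 2 ⇒ q = 1/2.

1/2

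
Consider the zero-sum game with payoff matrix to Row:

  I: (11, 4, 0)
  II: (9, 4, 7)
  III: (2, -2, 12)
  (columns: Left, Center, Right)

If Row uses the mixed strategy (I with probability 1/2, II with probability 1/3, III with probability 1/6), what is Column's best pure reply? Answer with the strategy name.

If Column plays Left, Row's expected payoff is (1/2)·11 + (1/3)·9 + (1/6)·2 = 53/6.
If Column plays Center, Row's expected payoff is (1/2)·4 + (1/3)·4 + (1/6)·(-2) = 3.
If Column plays Right, Row's expected payoff is (1/2)·0 + (1/3)·7 + (1/6)·12 = 13/3.
Column minimizes Row's payoff; the smallest is 3, so the best response is Center.

Center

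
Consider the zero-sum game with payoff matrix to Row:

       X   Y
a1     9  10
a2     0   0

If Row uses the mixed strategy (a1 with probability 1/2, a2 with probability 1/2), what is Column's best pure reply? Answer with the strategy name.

X

If Column plays X, Row's expected payoff is (1/2)·9 + (1/2)·0 = 9/2.
If Column plays Y, Row's expected payoff is (1/2)·10 + (1/2)·0 = 5.
Column minimizes Row's payoff; the smallest is 9/2, so the best response is X.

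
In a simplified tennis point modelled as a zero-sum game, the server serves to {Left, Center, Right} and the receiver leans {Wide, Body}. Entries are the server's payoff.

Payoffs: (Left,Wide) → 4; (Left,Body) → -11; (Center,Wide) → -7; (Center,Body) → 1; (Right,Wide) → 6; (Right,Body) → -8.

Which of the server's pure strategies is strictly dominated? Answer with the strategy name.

Right gives a strictly higher payoff than Left against every column: 6 > 4, -8 > -11.
So Left is strictly dominated and the server never plays it.

Left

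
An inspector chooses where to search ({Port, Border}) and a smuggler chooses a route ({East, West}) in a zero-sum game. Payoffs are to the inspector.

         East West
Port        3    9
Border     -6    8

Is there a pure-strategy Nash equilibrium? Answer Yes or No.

Row minima: Port → 3, Border → -6; maximin = 3.
Column maxima: East → 3, West → 9; minimax = 3.
maximin = minimax = 3, so a saddle point exists.

Yes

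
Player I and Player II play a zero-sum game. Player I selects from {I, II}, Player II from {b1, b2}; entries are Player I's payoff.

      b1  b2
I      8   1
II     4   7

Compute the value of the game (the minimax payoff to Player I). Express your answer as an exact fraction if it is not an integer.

26/5

Row minima: I → 1, II → 4; maximin = 4.
Column maxima: b1 → 8, b2 → 7; minimax = 7.
4 ≠ 7, so there is no saddle point; optimal play is mixed.
Let Player I play I with probability p. Expected payoff against b1: 8p + 4(1−p) = 4p + 4; against b2: 1p + 7(1−p) = −6p + 7.
Setting these equal: 4p + 4 = −6p + 7 ⇒ 10p = 3 ⇒ p = 3/10, and the value is (4)·(3/10) + 4 = 26/5.
For Player II: with q = P(b1), equating I's and II's payoffs gives 7q + 1 = −3q + 7 ⇒ q = 3/5.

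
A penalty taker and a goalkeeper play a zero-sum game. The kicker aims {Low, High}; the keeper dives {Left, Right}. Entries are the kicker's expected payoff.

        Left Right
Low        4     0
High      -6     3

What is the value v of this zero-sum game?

12/13

Row minima: Low → 0, High → -6; maximin = 0.
Column maxima: Left → 4, Right → 3; minimax = 3.
0 ≠ 3, so there is no saddle point; optimal play is mixed.
Let the kicker play Low with probability p. Expected payoff against Left: 4p + (-6)(1−p) = 10p − 6; against Right: 0p + 3(1−p) = −3p + 3.
Setting these equal: 10p − 6 = −3p + 3 ⇒ 13p = 9 ⇒ p = 9/13, and the value is (10)·(9/13) − 6 = 12/13.
For the keeper: with q = P(Left), equating Low's and High's payoffs gives 4q = −9q + 3 ⇒ q = 3/13.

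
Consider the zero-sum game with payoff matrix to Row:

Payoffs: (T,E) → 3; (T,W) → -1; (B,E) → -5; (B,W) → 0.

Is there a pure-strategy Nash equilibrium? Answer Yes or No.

Row minima: T → -1, B → -5; maximin = -1.
Column maxima: E → 3, W → 0; minimax = 0.
-1 ≠ 0, so no pure-strategy equilibrium exists.

No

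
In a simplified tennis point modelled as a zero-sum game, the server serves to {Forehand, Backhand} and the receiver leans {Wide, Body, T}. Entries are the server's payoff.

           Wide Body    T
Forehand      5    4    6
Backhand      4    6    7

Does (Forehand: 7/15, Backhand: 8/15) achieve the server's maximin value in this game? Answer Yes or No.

Against Wide this mix gives (7/15)·5 + (8/15)·4 = 67/15.
Against Body this mix gives (7/15)·4 + (8/15)·6 = 76/15.
Against T this mix gives (7/15)·6 + (8/15)·7 = 98/15.
The receiver will play Wide, holding the server to 67/15. Shifting weight toward the row that does better against Wide would raise this floor (the equalizing mix achieves 14/3 against both Wide and Body), so the proposed strategy is not optimal.

No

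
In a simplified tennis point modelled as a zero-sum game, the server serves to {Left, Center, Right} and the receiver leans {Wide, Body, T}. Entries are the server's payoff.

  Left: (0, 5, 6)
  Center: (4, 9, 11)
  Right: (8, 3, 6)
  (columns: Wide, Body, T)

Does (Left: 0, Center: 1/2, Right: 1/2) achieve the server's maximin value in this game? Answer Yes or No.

Against Wide this mix gives (1/2)·4 + (1/2)·8 = 6.
Against Body this mix gives (1/2)·9 + (1/2)·3 = 6.
Against T this mix gives (1/2)·11 + (1/2)·6 = 17/2.
All of the receiver's active replies (Wide, Body) yield 6, and no column does worse for the server. The mix makes the receiver indifferent and guarantees 6, so it is optimal.

Yes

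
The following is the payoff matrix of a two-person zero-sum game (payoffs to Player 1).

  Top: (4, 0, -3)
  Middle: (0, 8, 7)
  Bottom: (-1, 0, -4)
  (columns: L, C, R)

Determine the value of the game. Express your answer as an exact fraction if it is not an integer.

2

Row minima: Top → -3, Middle → 0, Bottom → -4; maximin = 0.
Column maxima: L → 4, C → 8, R → 7; minimax = 4.
0 ≠ 4, so there is no saddle point; optimal play is mixed.
Bottom is strictly dominated by Middle, so Player 1 never plays it.
C is strictly dominated by R (it gives Player 1 strictly more in every row), so Player 2 never plays it.
On the remaining 2×2 (Top, Middle vs L, R):
Let Player 1 play Top with probability p. Expected payoff against L: 4p + 0(1−p) = 4p; against R: (-3)p + 7(1−p) = −10p + 7.
Setting these equal: 4p = −10p + 7 ⇒ 14p = 7 ⇒ p = 1/2, and the value is (4)·(1/2) = 2.
For Player 2: with q = P(L), equating Top's and Middle's payoffs gives 7q − 3 = −7q + 7 ⇒ q = 5/7.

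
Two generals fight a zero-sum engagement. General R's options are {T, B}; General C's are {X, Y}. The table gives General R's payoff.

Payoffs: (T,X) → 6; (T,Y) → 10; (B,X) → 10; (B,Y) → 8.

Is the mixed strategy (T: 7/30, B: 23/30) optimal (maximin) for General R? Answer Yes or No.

Against X this mix gives (7/30)·6 + (23/30)·10 = 136/15.
Against Y this mix gives (7/30)·10 + (23/30)·8 = 127/15.
General C will play Y, holding General R to 127/15. Shifting weight toward the row that does better against Y would raise this floor (the equalizing mix achieves 26/3 against both Y and X), so the proposed strategy is not optimal.

No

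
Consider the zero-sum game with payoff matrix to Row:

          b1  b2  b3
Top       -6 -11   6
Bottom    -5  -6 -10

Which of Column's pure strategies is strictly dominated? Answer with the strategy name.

b2 holds Row's payoff strictly below b1 in every row: -11 < -6, -6 < -5.
So b1 is strictly dominated for Column.

b1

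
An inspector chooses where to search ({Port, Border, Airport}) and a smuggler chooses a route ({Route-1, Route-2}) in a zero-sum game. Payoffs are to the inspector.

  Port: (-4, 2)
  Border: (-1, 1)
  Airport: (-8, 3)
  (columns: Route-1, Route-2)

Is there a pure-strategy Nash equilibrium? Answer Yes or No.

Row minima: Port → -4, Border → -1, Airport → -8; maximin = -1.
Column maxima: Route-1 → -1, Route-2 → 3; minimax = -1.
maximin = minimax = -1, so a saddle point exists.

Yes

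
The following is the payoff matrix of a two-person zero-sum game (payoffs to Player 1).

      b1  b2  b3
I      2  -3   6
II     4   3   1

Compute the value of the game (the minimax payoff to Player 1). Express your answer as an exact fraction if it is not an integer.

21/11

Row minima: I → -3, II → 1; maximin = 1.
Column maxima: b1 → 4, b2 → 3, b3 → 6; minimax = 3.
1 ≠ 3, so there is no saddle point; optimal play is mixed.
b1 is strictly dominated by b2 (it gives Player 1 strictly more in every row), so Player 2 never plays it.
On the remaining 2×2 (I, II vs b2, b3):
Let Player 1 play I with probability p. Expected payoff against b2: (-3)p + 3(1−p) = −6p + 3; against b3: 6p + 1(1−p) = 5p + 1.
Setting these equal: −6p + 3 = 5p + 1 ⇒ −11p = -2 ⇒ p = 2/11, and the value is (-6)·(2/11) + 3 = 21/11.
For Player 2: with q = P(b2), equating I's and II's payoffs gives −9q + 6 = 2q + 1 ⇒ q = 5/11.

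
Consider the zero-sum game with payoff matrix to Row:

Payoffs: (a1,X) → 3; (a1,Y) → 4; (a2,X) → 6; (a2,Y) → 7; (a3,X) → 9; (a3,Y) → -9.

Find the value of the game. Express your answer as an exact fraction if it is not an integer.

117/19

Row minima: a1 → 3, a2 → 6, a3 → -9; maximin = 6.
Column maxima: X → 9, Y → 7; minimax = 7.
6 ≠ 7, so there is no saddle point; optimal play is mixed.
a1 is strictly dominated by a2, so Row never plays it.
On the remaining 2×2 (a2, a3 vs X, Y):
Let Row play a2 with probability p. Expected payoff against X: 6p + 9(1−p) = −3p + 9; against Y: 7p + (-9)(1−p) = 16p − 9.
Setting these equal: −3p + 9 = 16p − 9 ⇒ −19p = -18 ⇒ p = 18/19, and the value is (-3)·(18/19) + 9 = 117/19.
For Column: with q = P(X), equating a2's and a3's payoffs gives −q + 7 = 18q − 9 ⇒ q = 16/19.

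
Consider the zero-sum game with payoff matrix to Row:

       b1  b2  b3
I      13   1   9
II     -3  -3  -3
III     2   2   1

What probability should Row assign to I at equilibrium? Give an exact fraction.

Row minima: I → 1, II → -3, III → 1; maximin = 1.
Column maxima: b1 → 13, b2 → 2, b3 → 9; minimax = 2.
1 ≠ 2, so there is no saddle point; optimal play is mixed.
II is strictly dominated by I, so Row never plays it.
With II eliminated, b1 is strictly dominated by b3 (it gives Row strictly more in every remaining row), so Column never plays it.
On the remaining 2×2 (I, III vs b2, b3):
Let Row play I with probability p. Expected payoff against b2: 1p + 2(1−p) = −p + 2; against b3: 9p + 1(1−p) = 8p + 1.
Setting these equal: −p + 2 = 8p + 1 ⇒ −9p = -1 ⇒ p = 1/9, and the value is (-1)·(1/9) + 2 = 17/9.
For Column: with q = P(b2), equating I's and III's payoffs gives −8q + 9 = q + 1 ⇒ q = 8/9.

1/9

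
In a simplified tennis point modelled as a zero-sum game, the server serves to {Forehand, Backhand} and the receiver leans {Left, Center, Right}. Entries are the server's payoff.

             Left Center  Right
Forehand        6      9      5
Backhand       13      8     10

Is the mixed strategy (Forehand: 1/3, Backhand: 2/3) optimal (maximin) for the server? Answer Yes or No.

Yes

Against Left this mix gives (1/3)·6 + (2/3)·13 = 32/3.
Against Center this mix gives (1/3)·9 + (2/3)·8 = 25/3.
Against Right this mix gives (1/3)·5 + (2/3)·10 = 25/3.
All of the receiver's active replies (Center, Right) yield 25/3, and no column does worse for the server. The mix makes the receiver indifferent and guarantees 25/3, so it is optimal.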